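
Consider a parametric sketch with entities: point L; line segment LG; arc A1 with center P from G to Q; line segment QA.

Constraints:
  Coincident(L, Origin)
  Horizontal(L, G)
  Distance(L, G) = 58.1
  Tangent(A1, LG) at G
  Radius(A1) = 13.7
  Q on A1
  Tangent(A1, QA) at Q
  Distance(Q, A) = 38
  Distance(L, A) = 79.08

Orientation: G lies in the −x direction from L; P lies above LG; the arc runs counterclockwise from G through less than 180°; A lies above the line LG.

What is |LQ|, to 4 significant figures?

48.70

Checks: ∠(PG, GL) = 90.00° ✓; |PG| = 13.70 ✓; |PQ| = 13.70 ✓; ∠(PQ, QA) = 90.00° ✓; |QA| = 38.00 ✓; |LA| = 79.08 ✓.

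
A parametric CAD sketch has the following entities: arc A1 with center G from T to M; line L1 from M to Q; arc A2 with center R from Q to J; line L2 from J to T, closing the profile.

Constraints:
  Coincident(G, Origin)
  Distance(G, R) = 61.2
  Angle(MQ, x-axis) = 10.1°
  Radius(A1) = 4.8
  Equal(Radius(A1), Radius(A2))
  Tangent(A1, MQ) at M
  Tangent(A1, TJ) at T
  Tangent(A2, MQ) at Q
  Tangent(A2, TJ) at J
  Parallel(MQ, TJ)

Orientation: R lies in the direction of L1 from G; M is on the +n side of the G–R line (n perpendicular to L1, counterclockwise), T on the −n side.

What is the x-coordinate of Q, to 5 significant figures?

59.410

The slot axis is L1's direction at 10.1°, so u = (cos 10.1°, sin 10.1°) = (0.98450, 0.17537) and n = (−sin 10.1°, cos 10.1°) = (-0.17537, 0.98450). G is at the origin and R lies 61.2 along u from G, so R = 61.2·u = (60.252, 10.732). Tangency of A1 to both parallel lines with radius 4.8 puts M and T at G ± 4.8·n: M = (-0.84176, 4.7256), T = (0.84176, -4.7256). Equal radii place Q and J the same way about R: Q = R + 4.8·n = (59.410, 15.458), J = R − 4.8·n = (61.093, 6.0068). So Q.x = 59.410.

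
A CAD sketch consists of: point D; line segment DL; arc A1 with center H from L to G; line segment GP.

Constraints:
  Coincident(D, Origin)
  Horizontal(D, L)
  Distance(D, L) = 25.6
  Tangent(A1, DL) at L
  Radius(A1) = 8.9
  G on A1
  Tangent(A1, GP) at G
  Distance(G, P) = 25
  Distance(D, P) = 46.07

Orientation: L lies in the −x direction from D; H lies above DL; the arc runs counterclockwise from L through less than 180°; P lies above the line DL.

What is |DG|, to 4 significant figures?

22.15

Checks: |HG| = 8.900 ✓; ∠(HG, GP) = 90.00° ✓; |GP| = 25.00 ✓; |DP| = 46.07 ✓.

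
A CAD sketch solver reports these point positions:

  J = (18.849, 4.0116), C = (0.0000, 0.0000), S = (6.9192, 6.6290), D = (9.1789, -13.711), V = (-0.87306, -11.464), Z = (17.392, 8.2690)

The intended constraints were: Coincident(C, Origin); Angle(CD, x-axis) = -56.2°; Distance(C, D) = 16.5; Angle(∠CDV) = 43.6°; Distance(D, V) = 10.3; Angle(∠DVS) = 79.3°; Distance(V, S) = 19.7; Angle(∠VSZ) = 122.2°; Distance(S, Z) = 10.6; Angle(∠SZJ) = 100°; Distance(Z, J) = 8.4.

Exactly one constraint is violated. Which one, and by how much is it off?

Distance(Z, J) = 8.4 — off by 3.90.

C = (0.00, 0.00) ✓; CD at -56.20° ✓; |CD| = 16.50 ✓; ∠CDV = 43.60° ✓; |DV| = 10.30 ✓; ∠DVS = 79.30° ✓; |VS| = 19.70 ✓; ∠VSZ = 122.2° ✓; |SZ| = 10.60 ✓; ∠SZJ = 99.99° ✓; |ZJ| = 4.500 ✗.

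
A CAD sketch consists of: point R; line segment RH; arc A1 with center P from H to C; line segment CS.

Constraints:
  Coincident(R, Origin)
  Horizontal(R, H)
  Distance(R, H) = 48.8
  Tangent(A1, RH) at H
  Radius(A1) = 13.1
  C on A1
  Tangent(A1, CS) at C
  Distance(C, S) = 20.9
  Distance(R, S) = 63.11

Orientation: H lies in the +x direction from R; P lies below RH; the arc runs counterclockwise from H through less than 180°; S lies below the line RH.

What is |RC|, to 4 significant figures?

43.56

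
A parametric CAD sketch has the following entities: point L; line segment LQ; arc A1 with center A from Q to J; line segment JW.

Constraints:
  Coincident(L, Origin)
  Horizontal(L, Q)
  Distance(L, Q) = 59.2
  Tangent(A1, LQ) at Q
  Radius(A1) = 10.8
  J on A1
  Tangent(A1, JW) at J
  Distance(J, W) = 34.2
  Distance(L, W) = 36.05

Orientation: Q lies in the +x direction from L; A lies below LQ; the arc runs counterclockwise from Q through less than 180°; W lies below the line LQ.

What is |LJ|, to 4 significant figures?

52.25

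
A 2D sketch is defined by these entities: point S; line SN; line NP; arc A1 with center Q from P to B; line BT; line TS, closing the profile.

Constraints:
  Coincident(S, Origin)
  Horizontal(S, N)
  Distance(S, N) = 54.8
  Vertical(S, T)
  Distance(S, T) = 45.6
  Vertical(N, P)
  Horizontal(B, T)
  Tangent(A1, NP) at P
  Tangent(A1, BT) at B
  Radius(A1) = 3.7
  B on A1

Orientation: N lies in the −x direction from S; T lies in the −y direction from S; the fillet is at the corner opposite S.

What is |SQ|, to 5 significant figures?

66.082

S is at the origin; S and N share the same y with |SN| = 54.8 and N on the −x side, so N = (-54.800, 0.0000). ST is vertical with |ST| = 45.6 and T on the −y side, so T = (0.0000, -45.600). The virtual corner opposite S is at (-54.800, -45.600). The tangent condition forces QP to be normal to NP and tangency of A1 to BT means the radius QB is perpendicular to BT, with radius 3.7, so the center Q sits 3.7 in from both sides at Q = (-51.100, -41.900). Then |SQ| = |Q − S| = 66.082.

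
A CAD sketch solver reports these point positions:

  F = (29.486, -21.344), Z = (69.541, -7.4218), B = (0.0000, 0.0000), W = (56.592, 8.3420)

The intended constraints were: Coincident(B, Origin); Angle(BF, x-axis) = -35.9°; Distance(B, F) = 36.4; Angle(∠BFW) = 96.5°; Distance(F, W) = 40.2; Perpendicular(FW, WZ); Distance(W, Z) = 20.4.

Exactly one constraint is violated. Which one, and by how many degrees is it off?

Perpendicular(FW, WZ) — off by 8.20°.

B = (0.00, 0.00) ✓; BF at -35.90° ✓; |BF| = 36.40 ✓; ∠BFW = 96.50° ✓; |FW| = 40.20 ✓; ∠(FW, WZ) = 98.20° ✗; |WZ| = 20.40 ✓.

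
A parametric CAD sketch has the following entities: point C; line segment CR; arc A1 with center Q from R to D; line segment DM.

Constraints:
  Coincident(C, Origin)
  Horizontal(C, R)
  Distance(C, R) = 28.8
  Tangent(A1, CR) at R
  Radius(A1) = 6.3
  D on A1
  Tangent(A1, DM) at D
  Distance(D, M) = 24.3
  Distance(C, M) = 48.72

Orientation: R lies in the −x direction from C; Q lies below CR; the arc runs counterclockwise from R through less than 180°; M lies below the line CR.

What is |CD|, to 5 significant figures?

35.412

C is at the origin; C and R share the same y with |CR| = 28.8 and R on the −x side, so R = (-28.800, 0.0000). Tangency of A1 to CR means the radius QR is perpendicular to CR, so Q = R + (0, -6.3) = (-28.800, -6.3000). Since QD ⟂ DM (tangency), |QM| = √(6.3² + 24.3²) = 25.103 regardless of where D sits on A1. So M lies on both circle(C, 48.72) and circle(Q, 25.103); the below-CR intersection is M = (-38.958, -29.257). D is the foot of the tangent from M: D = (-35.017, -5.2783).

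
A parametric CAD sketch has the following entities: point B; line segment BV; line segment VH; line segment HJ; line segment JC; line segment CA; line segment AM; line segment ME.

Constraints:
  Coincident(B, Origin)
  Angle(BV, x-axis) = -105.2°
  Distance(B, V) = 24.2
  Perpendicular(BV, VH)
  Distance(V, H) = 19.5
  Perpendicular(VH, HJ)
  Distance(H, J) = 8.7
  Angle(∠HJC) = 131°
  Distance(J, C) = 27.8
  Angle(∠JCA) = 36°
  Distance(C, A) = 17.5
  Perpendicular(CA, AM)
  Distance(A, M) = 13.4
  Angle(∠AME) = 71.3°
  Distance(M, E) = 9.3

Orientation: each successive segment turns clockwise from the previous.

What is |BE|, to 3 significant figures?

11.2

B is at the origin; BV runs at -105.2° with length 24.2, so V = (-6.34, -23.4). BV is perpendicular to VH, so VH runs at 165°; with |VH| = 19.5, H = (-25.2, -18.2). VH ⟂ HJ, so HJ runs at 74.8°; with |HJ| = 8.7, J = (-22.9, -9.85). ∠HJC = 131.0° gives JC at 25.8° from the x-axis; with |JC| = 27.8, C = (2.15, 2.25). ∠JCA = 36.0° gives CA at -118° from the x-axis; with |CA| = 17.5, A = (-6.12, -13.2). The perpendicularity gives AM at right angles to CA, so AM runs at 152°; with |AM| = 13.4, M = (-17.9, -6.84). ∠AME = 71.3° gives ME at 43.1° from the x-axis; with |ME| = 9.3, E = (-11.1, -0.482). Then |BE| = |E − B| = 11.2.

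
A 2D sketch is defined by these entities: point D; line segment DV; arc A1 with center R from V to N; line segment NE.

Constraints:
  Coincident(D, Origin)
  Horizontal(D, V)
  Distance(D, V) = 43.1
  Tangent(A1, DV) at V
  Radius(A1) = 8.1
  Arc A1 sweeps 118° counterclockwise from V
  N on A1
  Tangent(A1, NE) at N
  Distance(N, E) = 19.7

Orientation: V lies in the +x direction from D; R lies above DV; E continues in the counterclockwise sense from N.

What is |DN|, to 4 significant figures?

51.64

Tangency of A1 to DV means the radius RV is perpendicular to DV, so R = V + (0, 8.1) = (43.10, 8.100). On A1, V sits at bearing -90° from R; a 118° counterclockwise sweep puts N at bearing 28°, so N = R + 8.1·(cos 28°, sin 28°) = (50.25, 11.90). Then |DN| = |N − D| = 51.64.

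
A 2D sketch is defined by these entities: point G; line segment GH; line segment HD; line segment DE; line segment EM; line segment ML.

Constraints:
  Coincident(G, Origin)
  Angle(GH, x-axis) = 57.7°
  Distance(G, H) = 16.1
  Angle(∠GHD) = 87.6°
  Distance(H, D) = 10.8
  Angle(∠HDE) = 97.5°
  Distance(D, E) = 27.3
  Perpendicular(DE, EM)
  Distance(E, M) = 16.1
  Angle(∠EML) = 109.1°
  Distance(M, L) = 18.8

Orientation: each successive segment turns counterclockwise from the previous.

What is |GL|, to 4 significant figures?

11.32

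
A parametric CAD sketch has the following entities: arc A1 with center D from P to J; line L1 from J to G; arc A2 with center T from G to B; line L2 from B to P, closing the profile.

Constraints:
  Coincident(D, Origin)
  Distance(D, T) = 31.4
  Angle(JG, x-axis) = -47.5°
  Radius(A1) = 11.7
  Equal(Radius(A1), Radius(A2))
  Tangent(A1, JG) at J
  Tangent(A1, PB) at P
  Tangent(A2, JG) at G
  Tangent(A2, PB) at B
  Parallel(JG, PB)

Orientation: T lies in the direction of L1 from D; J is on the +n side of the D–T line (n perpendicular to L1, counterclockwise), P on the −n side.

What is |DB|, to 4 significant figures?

33.51

The slot axis is L1's direction at -47.5°, so u = (cos -47.5°, sin -47.5°) = (0.6756, -0.7373) and n = (−sin -47.5°, cos -47.5°) = (0.7373, 0.6756). D is at the origin and T lies 31.4 along u from D, so T = 31.4·u = (21.21, -23.15). Tangency of A1 to both parallel lines with radius 11.7 puts J and P at D ± 11.7·n: J = (8.626, 7.904), P = (-8.626, -7.904). Equal radii place G and B the same way about T: G = T + 11.7·n = (29.84, -15.25), B = T − 11.7·n = (12.59, -31.05). Then |DB| = |B − D| = 33.51.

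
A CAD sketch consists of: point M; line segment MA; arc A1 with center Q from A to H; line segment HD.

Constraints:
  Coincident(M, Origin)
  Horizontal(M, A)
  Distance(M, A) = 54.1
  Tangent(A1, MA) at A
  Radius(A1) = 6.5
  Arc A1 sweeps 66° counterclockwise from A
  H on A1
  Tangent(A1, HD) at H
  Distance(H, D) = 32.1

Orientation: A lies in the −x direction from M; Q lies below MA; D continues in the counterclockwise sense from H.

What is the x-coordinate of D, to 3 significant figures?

-73.1

M is at the origin; MA is horizontal with |MA| = 54.1 and A on the −x side, so A = (-54.1, 0.00). A1 meets MA tangentially, so QA is at right angles to MA, so Q = A + (0, -6.5) = (-54.1, -6.50). On A1, A sits at bearing 90° from Q; a 66° counterclockwise sweep puts H at bearing 156°, so H = Q + 6.5·(cos 156°, sin 156°) = (-60.0, -3.86). Since A1 is tangent to HD there, QH ⟂ HD, so HD runs along (−sin 156°, cos 156°); with |HD| = 32.1, D = (-73.1, -33.2). So D.x = -73.1.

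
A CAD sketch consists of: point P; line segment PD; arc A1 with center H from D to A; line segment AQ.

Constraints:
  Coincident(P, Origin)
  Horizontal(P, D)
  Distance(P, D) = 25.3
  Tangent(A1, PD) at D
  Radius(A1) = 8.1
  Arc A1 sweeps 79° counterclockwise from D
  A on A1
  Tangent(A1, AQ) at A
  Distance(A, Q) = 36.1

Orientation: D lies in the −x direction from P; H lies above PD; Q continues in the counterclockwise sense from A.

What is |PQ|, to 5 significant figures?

43.275

P is at the origin; PD is horizontal with |PD| = 25.3 and D on the −x side, so D = (-25.300, 0.0000). A1 meets PD tangentially, so HD is at right angles to PD, so H = D + (0, 8.1) = (-25.300, 8.1000). On A1, D sits at bearing -90° from H; a 79° counterclockwise sweep puts A at bearing -11°, so A = H + 8.1·(cos -11°, sin -11°) = (-17.349, 6.5544). Since A1 is tangent to AQ there, HA ⟂ AQ, so AQ runs along (−sin -11°, cos -11°); with |AQ| = 36.1, Q = (-10.461, 41.991). Then |PQ| = |Q − P| = 43.275.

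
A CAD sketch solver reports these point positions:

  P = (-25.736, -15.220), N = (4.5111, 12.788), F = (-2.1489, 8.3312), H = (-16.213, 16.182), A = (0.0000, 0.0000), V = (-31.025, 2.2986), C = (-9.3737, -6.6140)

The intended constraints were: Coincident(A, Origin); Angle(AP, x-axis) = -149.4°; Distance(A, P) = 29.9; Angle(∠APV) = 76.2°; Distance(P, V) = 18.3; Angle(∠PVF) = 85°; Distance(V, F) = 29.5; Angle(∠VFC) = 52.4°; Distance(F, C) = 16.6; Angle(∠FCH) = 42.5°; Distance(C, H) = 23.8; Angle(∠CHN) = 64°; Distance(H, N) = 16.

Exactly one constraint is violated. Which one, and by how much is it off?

Distance(H, N) = 16 — off by 5.00.

A = (0.00, 0.00) ✓; AP at -149.4° ✓; |AP| = 29.90 ✓; ∠APV = 76.20° ✓; |PV| = 18.30 ✓; ∠PVF = 85.00° ✓; |VF| = 29.50 ✓; ∠VFC = 52.40° ✓; |FC| = 16.60 ✓; ∠FCH = 42.50° ✓; |CH| = 23.80 ✓; ∠CHN = 64.00° ✓; |HN| = 21.00 ✗.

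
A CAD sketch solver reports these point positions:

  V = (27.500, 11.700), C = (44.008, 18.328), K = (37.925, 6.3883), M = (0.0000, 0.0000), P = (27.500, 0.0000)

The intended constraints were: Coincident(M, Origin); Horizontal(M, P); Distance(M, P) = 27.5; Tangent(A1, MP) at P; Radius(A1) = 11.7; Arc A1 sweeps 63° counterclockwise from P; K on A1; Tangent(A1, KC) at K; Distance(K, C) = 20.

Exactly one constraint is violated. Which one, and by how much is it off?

Distance(K, C) = 20 — off by 6.60.

M = (0.00, 0.00) ✓; M.y = 0.00, P.y = 0.00 ✓; |MP| = 27.50 ✓; ∠(VP, PM) = 90.00° ✓; |VP| = 11.70 ✓; bearing(V→K) − bearing(V→P) = 63.00° ✓; |VK| = 11.70 ✓; ∠(VK, KC) = 90.00° ✓; |KC| = 13.40 ✗.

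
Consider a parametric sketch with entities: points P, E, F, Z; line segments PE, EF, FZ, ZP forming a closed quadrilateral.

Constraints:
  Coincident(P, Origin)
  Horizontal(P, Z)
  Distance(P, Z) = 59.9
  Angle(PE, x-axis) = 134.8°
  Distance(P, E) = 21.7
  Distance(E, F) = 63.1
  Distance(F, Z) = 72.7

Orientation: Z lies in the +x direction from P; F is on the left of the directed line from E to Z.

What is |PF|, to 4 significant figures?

68.62

P is at the origin; P and Z share the same y with |PZ| = 59.9 and Z in +x, so Z = (59.9, 0). PE runs at 134.8° with |PE| = 21.7, so E = (-15.29, 15.40). F is determined by |EF| = 63.1 and |FZ| = 72.7 together: it lies at the intersection of circle(E, 63.1) and circle(Z, 72.7). With |EZ| = 76.75, the foot of the radical line on EZ is 29.88 from E and the perpendicular offset is √(63.1² − 29.88²) = 55.58. Taking the left-of-EZ solution: F = (25.13, 63.85).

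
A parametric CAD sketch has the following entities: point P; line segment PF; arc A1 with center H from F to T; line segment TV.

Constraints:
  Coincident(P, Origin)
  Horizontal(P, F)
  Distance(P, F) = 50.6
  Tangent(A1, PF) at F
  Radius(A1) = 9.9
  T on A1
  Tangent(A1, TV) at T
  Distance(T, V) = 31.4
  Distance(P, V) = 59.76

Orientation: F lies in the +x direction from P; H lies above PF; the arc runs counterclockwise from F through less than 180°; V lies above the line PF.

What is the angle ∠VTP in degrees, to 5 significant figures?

72.857°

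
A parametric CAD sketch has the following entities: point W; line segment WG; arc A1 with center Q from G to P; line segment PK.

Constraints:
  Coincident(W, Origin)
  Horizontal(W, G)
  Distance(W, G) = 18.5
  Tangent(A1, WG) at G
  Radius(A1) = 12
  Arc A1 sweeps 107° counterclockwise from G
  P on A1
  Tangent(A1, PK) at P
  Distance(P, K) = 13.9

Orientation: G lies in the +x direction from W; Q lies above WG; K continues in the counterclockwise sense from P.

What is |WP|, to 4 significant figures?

33.75

The tangent condition forces QG to be normal to WG, so Q = G + (0, 12) = (18.50, 12.00). On A1, G sits at bearing -90° from Q; a 107° counterclockwise sweep puts P at bearing 17°, so P = Q + 12.0·(cos 17°, sin 17°) = (29.98, 15.51). Then |WP| = |P − W| = 33.75.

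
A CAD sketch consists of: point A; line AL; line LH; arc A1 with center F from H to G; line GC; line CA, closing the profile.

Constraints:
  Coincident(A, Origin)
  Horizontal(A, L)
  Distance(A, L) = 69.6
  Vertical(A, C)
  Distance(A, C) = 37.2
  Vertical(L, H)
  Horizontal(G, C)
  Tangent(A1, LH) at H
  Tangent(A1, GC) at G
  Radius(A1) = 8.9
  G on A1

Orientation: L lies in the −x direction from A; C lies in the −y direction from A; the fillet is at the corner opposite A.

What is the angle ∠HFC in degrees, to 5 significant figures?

171.66°

A is at the origin; AL is horizontal with |AL| = 69.6 and L on the −x side, so L = (-69.600, 0.0000). AC is vertical with |AC| = 37.2 and C on the −y side, so C = (0.0000, -37.200). The virtual corner opposite A is at (-69.600, -37.200). The tangent condition forces FH to be normal to LH and the tangent condition forces FG to be normal to GC, with radius 8.9, so the center F sits 8.9 in from both sides at F = (-60.700, -28.300). That places the tangent points at H = (-69.600, -28.300) on LH and G = (-60.700, -37.200) on GC. Then cos ∠HFC = FH·FC / (|FH||FC|), giving 171.66°.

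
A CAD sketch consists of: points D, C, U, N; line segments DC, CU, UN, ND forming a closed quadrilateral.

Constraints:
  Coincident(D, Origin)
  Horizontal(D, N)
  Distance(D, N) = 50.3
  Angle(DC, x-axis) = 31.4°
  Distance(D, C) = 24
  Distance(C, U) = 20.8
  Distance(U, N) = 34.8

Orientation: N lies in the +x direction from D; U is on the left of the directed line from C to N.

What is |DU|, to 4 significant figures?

43.79

Checks: |CU| = 20.80 ✓; |UN| = 34.80 ✓.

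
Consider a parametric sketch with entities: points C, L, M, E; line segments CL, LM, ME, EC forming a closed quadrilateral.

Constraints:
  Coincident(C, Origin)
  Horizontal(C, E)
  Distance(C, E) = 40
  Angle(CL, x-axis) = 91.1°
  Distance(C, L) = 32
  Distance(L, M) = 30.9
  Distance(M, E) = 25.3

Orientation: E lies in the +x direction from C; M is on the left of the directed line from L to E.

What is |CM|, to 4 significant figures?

36.73

Checks: |LM| = 30.90 ✓; |ME| = 25.30 ✓.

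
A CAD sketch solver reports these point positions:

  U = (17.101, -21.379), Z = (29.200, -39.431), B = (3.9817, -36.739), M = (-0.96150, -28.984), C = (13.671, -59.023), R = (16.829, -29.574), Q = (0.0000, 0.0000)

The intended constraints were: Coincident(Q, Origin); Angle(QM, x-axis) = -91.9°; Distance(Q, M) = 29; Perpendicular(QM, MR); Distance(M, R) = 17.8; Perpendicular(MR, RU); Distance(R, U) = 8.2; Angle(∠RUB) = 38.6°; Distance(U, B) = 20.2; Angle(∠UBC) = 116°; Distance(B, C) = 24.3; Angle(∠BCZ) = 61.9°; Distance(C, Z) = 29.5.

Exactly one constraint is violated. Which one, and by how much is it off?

Distance(C, Z) = 29.5 — off by 4.50.

Q = (0.00, 0.00) ✓; QM at -91.90° ✓; |QM| = 29.00 ✓; ∠(QM, MR) = 90.00° ✓; |MR| = 17.80 ✓; ∠(MR, RU) = 90.00° ✓; |RU| = 8.200 ✓; ∠RUB = 38.60° ✓; |UB| = 20.20 ✓; ∠UBC = 116.0° ✓; |BC| = 24.30 ✓; ∠BCZ = 61.90° ✓; |CZ| = 25.00 ✗.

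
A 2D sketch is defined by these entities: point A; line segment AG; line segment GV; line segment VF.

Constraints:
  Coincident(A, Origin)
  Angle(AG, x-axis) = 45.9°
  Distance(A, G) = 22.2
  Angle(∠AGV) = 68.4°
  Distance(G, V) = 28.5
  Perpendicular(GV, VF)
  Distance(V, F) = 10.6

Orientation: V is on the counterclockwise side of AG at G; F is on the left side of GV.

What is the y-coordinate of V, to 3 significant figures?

26.8

A is at the origin; AG runs at 45.9° with length 22.2, so G = 22.2·(cos 45.9°, sin 45.9°) = (15.4, 15.9). ∠AGV = 68.4°, so GV runs at 45.9° + (180° − 68.4°) = 158° from the x-axis; with |GV| = 28.5, V = G + 28.5·(cos 158°, sin 158°) = (-10.9, 26.8). So V.y = 26.8.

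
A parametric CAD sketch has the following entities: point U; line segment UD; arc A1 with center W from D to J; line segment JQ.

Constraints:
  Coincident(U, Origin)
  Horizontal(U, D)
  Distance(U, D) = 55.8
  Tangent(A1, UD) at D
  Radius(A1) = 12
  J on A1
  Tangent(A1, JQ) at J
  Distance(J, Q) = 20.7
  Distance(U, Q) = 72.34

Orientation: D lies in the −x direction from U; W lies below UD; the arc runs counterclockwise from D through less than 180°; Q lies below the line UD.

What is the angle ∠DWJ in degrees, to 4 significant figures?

101.3°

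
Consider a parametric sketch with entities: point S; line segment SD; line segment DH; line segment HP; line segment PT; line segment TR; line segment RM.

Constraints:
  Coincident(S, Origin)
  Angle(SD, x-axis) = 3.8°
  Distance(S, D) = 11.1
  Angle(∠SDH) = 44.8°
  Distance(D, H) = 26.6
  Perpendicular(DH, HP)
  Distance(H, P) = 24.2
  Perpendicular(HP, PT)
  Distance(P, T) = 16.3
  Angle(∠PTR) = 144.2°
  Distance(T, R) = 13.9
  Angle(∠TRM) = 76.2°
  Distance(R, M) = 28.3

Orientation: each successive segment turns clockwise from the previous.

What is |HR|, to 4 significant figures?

31.91

S is at the origin; SD runs at 3.8° with length 11.1, so D = (11.08, 0.7356). ∠SDH = 44.8° gives DH at -131.4° from the x-axis; with |DH| = 26.6, H = (-6.515, -19.22). The perpendicularity gives HP at right angles to DH, so HP runs at 138.6°; with |HP| = 24.2, P = (-24.67, -3.214). HP ⟂ PT, so PT runs at 48.60°; with |PT| = 16.3, T = (-13.89, 9.013). ∠PTR = 144.2° gives TR at 12.80° from the x-axis; with |TR| = 13.9, R = (-0.3340, 12.09). Then |HR| = |R − H| = 31.91.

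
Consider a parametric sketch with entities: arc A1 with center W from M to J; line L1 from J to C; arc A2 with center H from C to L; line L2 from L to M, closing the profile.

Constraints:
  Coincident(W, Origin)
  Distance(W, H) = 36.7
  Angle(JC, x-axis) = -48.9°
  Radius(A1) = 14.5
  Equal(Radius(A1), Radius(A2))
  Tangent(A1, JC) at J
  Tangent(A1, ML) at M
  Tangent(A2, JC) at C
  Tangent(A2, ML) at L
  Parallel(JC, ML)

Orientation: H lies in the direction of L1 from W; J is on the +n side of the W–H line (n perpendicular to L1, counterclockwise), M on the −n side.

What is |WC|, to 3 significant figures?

39.5

Tangency of A1 to both parallel lines with radius 14.5 puts J and M at W ± 14.5·n: J = (10.9, 9.53), M = (-10.9, -9.53). Equal radii place C and L the same way about H: C = H + 14.5·n = (35.1, -18.1), L = H − 14.5·n = (13.2, -37.2). Then |WC| = |C − W| = 39.5.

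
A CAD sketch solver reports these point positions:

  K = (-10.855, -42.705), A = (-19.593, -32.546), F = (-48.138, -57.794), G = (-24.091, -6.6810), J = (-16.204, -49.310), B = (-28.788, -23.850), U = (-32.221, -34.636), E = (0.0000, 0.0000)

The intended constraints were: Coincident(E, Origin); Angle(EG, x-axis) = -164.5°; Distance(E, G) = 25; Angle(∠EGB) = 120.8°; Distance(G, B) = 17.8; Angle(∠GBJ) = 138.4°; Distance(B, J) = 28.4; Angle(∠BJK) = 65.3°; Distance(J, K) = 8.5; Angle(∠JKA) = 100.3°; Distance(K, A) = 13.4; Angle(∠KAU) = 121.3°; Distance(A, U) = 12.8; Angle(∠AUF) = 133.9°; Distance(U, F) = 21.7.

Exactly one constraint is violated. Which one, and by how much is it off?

Distance(U, F) = 21.7 — off by 6.40.

E = (0.00, 0.00) ✓; EG at -164.5° ✓; |EG| = 25.00 ✓; ∠EGB = 120.8° ✓; |GB| = 17.80 ✓; ∠GBJ = 138.4° ✓; |BJ| = 28.40 ✓; ∠BJK = 65.30° ✓; |JK| = 8.499 ✓; ∠JKA = 100.3° ✓; |KA| = 13.40 ✓; ∠KAU = 121.3° ✓; |AU| = 12.80 ✓; ∠AUF = 133.9° ✓; |UF| = 28.10 ✗.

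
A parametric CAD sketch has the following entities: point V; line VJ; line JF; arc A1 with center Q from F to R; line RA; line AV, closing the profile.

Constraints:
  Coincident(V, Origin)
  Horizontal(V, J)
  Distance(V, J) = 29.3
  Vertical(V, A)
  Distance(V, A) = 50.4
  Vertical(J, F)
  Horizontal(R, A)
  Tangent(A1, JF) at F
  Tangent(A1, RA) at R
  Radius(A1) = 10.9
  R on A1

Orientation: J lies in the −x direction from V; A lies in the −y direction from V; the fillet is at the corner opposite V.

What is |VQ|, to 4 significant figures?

43.58

V and A share the same x with |VA| = 50.4 and A on the −y side, so A = (0.000, -50.40). The virtual corner opposite V is at (-29.30, -50.40). The tangent condition forces QF to be normal to JF and tangency of A1 to RA means the radius QR is perpendicular to RA, with radius 10.9, so the center Q sits 10.9 in from both sides at Q = (-18.40, -39.50). Then |VQ| = |Q − V| = 43.58.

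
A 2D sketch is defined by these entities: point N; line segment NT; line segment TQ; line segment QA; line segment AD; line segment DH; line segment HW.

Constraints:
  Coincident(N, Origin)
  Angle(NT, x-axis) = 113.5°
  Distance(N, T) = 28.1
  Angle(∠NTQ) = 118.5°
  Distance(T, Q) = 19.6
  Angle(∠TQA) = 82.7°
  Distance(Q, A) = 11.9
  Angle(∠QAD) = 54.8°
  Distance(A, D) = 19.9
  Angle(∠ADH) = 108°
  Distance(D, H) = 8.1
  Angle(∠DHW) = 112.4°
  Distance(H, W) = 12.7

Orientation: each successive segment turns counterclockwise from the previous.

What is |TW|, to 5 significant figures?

21.260

∠ADH = 108.0° gives DH at 109.50° from the x-axis; with |DH| = 8.1, H = (-17.169, 35.337). ∠DHW = 112.4° gives HW at 177.10° from the x-axis; with |HW| = 12.7, W = (-29.853, 35.980). Then |TW| = |W − T| = 21.260.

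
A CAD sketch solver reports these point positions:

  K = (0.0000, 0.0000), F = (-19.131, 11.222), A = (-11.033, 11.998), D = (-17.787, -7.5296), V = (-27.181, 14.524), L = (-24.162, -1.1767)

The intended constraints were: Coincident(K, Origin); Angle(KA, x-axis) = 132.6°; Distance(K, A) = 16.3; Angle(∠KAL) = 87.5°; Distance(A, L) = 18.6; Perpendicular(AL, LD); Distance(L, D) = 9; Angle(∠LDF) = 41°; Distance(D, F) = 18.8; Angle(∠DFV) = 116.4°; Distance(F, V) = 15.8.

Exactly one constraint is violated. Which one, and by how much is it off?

Distance(F, V) = 15.8 — off by 7.10.

K = (0.00, 0.00) ✓; KA at 132.6° ✓; |KA| = 16.30 ✓; ∠KAL = 87.50° ✓; |AL| = 18.60 ✓; ∠(AL, LD) = 90.00° ✓; |LD| = 9.000 ✓; ∠LDF = 41.00° ✓; |DF| = 18.80 ✓; ∠DFV = 116.4° ✓; |FV| = 8.701 ✗.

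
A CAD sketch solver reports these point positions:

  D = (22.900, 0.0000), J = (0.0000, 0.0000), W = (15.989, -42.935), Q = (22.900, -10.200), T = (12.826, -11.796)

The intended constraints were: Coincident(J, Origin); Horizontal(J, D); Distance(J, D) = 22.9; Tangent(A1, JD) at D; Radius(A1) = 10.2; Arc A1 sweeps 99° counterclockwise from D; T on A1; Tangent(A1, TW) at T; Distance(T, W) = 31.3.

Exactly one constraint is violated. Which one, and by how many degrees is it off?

Tangent(A1, TW) at T — off by 3.20°.

J = (0.00, 0.00) ✓; J.y = 0.00, D.y = 0.00 ✓; |JD| = 22.90 ✓; ∠(QD, DJ) = 90.00° ✓; |QD| = 10.20 ✓; bearing(Q→T) − bearing(Q→D) = 99.00° ✓; |QT| = 10.20 ✓; ∠(QT, TW) = 93.20° ✗; |TW| = 31.30 ✓.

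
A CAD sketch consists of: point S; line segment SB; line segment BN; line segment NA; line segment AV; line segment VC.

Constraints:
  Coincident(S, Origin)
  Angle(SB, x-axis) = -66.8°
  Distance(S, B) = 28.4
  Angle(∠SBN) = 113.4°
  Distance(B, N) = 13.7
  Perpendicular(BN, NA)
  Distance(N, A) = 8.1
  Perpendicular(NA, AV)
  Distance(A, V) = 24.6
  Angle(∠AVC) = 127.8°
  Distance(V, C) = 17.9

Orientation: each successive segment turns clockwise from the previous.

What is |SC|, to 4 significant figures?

33.81

S is at the origin; SB runs at -66.8° with length 28.4, so B = (11.19, -26.10). ∠SBN = 113.4° gives BN at -133.4° from the x-axis; with |BN| = 13.7, N = (1.775, -36.06). The perpendicularity gives NA at right angles to BN, so NA runs at 136.6°; with |NA| = 8.1, A = (-4.110, -30.49). NA ⟂ AV, so AV runs at 46.60°; with |AV| = 24.6, V = (12.79, -12.62). ∠AVC = 127.8° gives VC at -5.600° from the x-axis; with |VC| = 17.9, C = (30.61, -14.37). Then |SC| = |C − S| = 33.81.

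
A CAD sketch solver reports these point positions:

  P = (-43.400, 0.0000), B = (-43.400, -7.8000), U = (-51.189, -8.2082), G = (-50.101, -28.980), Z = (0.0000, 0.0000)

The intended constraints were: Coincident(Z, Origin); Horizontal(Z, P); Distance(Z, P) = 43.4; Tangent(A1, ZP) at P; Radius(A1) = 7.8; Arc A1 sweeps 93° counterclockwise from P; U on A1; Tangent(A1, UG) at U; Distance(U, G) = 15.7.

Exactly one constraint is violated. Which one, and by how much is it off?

Distance(U, G) = 15.7 — off by 5.10.

Z = (0.00, 0.00) ✓; Z.y = 0.00, P.y = 0.00 ✓; |ZP| = 43.40 ✓; ∠(BP, PZ) = 90.00° ✓; |BP| = 7.800 ✓; bearing(B→U) − bearing(B→P) = 93.00° ✓; |BU| = 7.800 ✓; ∠(BU, UG) = 90.00° ✓; |UG| = 20.80 ✗.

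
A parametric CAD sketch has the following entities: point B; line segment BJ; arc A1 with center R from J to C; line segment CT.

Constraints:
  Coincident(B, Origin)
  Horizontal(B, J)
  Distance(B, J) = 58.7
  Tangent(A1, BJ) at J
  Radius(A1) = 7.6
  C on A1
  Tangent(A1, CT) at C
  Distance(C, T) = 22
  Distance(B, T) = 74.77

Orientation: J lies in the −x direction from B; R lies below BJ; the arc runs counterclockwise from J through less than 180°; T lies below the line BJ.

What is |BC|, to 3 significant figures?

66.6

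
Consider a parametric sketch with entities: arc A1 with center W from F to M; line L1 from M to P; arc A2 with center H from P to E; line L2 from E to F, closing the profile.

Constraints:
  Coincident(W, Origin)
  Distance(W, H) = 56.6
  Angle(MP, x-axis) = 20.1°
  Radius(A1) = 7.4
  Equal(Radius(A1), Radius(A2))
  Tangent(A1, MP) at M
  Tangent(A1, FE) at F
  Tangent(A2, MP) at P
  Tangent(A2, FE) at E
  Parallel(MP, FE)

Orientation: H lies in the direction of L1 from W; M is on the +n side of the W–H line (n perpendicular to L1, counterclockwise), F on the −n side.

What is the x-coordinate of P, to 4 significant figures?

50.61

Tangency of A1 to both parallel lines with radius 7.4 puts M and F at W ± 7.4·n: M = (-2.543, 6.949), F = (2.543, -6.949). Equal radii place P and E the same way about H: P = H + 7.4·n = (50.61, 26.40), E = H − 7.4·n = (55.70, 12.50). So P.x = 50.61.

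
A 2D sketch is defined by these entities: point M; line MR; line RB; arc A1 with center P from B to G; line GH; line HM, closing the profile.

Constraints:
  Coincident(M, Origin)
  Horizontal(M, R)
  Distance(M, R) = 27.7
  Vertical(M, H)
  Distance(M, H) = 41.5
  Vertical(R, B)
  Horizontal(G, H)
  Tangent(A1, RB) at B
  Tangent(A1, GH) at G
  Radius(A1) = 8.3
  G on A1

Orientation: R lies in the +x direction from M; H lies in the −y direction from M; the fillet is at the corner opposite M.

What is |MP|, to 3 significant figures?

38.5

M and H share the same x with |MH| = 41.5 and H on the −y side, so H = (0.00, -41.5). The virtual corner opposite M is at (27.7, -41.5). Tangency of A1 to RB means the radius PB is perpendicular to RB and since A1 is tangent to GH there, PG ⟂ GH, with radius 8.3, so the center P sits 8.3 in from both sides at P = (19.4, -33.2). Then |MP| = |P − M| = 38.5.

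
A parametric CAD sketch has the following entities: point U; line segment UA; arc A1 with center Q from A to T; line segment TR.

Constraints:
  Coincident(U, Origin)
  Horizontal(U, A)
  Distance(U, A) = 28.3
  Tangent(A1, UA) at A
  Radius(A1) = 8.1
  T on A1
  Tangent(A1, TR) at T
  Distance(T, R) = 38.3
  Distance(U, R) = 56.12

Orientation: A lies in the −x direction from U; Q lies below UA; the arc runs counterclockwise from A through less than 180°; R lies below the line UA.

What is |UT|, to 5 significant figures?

37.488

Checks: ∠(QA, AU) = 90.00° ✓; |QA| = 8.100 ✓; |QT| = 8.100 ✓; ∠(QT, TR) = 90.00° ✓; |TR| = 38.30 ✓; |UR| = 56.12 ✓.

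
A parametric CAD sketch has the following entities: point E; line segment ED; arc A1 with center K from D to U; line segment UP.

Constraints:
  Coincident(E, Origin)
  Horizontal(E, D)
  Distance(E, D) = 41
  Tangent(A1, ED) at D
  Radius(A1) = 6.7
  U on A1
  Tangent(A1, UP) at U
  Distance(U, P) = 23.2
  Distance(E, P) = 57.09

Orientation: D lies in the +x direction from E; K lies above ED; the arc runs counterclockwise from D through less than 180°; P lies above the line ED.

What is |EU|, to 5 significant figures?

48.114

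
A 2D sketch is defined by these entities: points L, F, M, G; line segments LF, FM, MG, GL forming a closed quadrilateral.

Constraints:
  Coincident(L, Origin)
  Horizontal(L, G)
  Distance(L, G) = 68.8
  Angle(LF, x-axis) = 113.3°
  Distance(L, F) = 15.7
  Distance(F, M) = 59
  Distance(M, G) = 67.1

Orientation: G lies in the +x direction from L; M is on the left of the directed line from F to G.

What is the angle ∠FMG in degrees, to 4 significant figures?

74.25°

Checks: |FM| = 59.00 ✓; |MG| = 67.10 ✓.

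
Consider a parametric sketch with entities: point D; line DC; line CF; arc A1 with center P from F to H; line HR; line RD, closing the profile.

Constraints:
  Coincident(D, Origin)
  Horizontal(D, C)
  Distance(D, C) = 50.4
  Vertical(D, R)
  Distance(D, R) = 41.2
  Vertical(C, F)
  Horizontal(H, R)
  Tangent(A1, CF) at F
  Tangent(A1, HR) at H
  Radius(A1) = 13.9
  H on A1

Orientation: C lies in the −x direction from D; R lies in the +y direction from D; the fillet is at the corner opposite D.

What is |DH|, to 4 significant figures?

55.04

The virtual corner opposite D is at (-50.40, 41.20). A1 meets CF tangentially, so PF is at right angles to CF and the tangent condition forces PH to be normal to HR, with radius 13.9, so the center P sits 13.9 in from both sides at P = (-36.50, 27.30). That places the tangent points at F = (-50.40, 27.30) on CF and H = (-36.50, 41.20) on HR. Then |DH| = |H − D| = 55.04.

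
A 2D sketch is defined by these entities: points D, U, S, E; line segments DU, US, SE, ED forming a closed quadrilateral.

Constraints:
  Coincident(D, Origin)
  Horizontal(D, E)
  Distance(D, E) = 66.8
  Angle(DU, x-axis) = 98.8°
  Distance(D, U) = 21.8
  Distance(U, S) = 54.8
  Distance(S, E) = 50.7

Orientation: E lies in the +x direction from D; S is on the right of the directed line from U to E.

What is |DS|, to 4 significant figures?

35.21

D is at the origin; DE is horizontal with |DE| = 66.8 and E in +x, so E = (66.8, 0). DU runs at 98.8° with |DU| = 21.8, so U = (-3.335, 21.54). S is determined by |US| = 54.8 and |SE| = 50.7 together: it lies at the intersection of circle(U, 54.8) and circle(E, 50.7). With |UE| = 73.37, the foot of the radical line on UE is 39.63 from U and the perpendicular offset is √(54.8² − 39.63²) = 37.85. Taking the right-of-UE solution: S = (23.44, -26.27).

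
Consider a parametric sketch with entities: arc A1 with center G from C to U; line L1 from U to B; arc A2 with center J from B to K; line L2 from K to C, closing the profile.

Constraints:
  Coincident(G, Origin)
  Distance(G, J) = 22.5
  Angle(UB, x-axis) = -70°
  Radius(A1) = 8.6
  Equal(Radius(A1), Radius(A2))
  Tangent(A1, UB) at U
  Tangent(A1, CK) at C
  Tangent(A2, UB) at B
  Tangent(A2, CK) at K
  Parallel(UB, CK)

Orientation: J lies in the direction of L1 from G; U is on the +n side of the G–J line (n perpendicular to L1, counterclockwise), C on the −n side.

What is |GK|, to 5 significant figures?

24.088

The slot axis is L1's direction at -70.0°, so u = (cos -70.0°, sin -70.0°) = (0.34202, -0.93969) and n = (−sin -70.0°, cos -70.0°) = (0.93969, 0.34202). G is at the origin and J lies 22.5 along u from G, so J = 22.5·u = (7.6955, -21.143). Tangency of A1 to both parallel lines with radius 8.6 puts U and C at G ± 8.6·n: U = (8.0814, 2.9414), C = (-8.0814, -2.9414). Equal radii place B and K the same way about J: B = J + 8.6·n = (15.777, -18.202), K = J − 8.6·n = (-0.38590, -24.084). Then |GK| = |K − G| = 24.088.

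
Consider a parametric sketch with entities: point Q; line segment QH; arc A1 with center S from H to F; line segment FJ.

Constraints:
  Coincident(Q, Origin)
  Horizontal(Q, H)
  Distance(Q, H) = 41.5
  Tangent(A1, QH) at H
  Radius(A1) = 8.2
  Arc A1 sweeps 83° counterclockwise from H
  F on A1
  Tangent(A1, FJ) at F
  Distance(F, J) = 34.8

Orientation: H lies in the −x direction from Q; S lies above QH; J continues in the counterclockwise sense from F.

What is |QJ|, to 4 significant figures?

50.90

Q is at the origin; QH is horizontal with |QH| = 41.5 and H on the −x side, so H = (-41.50, 0.000). A1 meets QH tangentially, so SH is at right angles to QH, so S = H + (0, 8.2) = (-41.50, 8.200). On A1, H sits at bearing -90° from S; an 83° counterclockwise sweep puts F at bearing -7°, so F = S + 8.2·(cos -7°, sin -7°) = (-33.36, 7.201). Since A1 is tangent to FJ there, SF ⟂ FJ, so FJ runs along (−sin -7°, cos -7°); with |FJ| = 34.8, J = (-29.12, 41.74). Then |QJ| = |J − Q| = 50.90.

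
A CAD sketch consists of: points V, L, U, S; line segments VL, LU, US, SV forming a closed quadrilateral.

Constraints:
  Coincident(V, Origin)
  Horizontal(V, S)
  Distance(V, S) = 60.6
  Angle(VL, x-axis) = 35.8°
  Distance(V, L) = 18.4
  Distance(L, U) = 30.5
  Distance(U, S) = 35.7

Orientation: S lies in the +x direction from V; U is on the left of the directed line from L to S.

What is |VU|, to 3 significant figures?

48.9

V is at the origin; V and S share the same y with |VS| = 60.6 and S in +x, so S = (60.6, 0). VL runs at 35.8° with |VL| = 18.4, so L = (14.9, 10.8). U is determined by |LU| = 30.5 and |US| = 35.7 together: it lies at the intersection of circle(L, 30.5) and circle(S, 35.7). With |LS| = 46.9, the foot of the radical line on LS is 19.8 from L and the perpendicular offset is √(30.5² − 19.8²) = 23.2. Taking the left-of-LS solution: U = (39.5, 28.8).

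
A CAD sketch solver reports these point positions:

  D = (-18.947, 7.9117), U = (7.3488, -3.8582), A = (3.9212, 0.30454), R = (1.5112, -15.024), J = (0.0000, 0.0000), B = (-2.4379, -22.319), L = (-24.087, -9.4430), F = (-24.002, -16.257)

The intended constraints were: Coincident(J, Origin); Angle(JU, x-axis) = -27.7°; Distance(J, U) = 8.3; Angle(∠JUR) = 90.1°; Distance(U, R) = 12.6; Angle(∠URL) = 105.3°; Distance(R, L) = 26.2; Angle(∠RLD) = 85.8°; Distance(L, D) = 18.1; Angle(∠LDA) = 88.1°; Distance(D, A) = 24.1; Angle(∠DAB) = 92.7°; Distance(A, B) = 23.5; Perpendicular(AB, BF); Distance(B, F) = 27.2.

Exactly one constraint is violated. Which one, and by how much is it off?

Distance(B, F) = 27.2 — off by 4.80.

J = (0.00, 0.00) ✓; JU at -27.70° ✓; |JU| = 8.300 ✓; ∠JUR = 90.10° ✓; |UR| = 12.60 ✓; ∠URL = 105.3° ✓; |RL| = 26.20 ✓; ∠RLD = 85.80° ✓; |LD| = 18.10 ✓; ∠LDA = 88.10° ✓; |DA| = 24.10 ✓; ∠DAB = 92.70° ✓; |AB| = 23.50 ✓; ∠(AB, BF) = 90.00° ✓; |BF| = 22.40 ✗.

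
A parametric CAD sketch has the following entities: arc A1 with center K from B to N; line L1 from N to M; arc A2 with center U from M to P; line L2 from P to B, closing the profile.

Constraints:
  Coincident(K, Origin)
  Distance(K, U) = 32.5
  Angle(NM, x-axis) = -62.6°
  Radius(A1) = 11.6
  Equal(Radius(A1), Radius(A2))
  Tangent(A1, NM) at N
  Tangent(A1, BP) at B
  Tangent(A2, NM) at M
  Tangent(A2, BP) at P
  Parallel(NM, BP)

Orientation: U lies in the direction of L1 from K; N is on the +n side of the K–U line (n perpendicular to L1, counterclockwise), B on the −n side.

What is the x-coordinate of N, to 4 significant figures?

10.30

The slot axis is L1's direction at -62.6°, so u = (cos -62.6°, sin -62.6°) = (0.4602, -0.8878) and n = (−sin -62.6°, cos -62.6°) = (0.8878, 0.4602). K is at the origin and U lies 32.5 along u from K, so U = 32.5·u = (14.96, -28.85). Tangency of A1 to both parallel lines with radius 11.6 puts N and B at K ± 11.6·n: N = (10.30, 5.338), B = (-10.30, -5.338). So N.x = 10.30.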